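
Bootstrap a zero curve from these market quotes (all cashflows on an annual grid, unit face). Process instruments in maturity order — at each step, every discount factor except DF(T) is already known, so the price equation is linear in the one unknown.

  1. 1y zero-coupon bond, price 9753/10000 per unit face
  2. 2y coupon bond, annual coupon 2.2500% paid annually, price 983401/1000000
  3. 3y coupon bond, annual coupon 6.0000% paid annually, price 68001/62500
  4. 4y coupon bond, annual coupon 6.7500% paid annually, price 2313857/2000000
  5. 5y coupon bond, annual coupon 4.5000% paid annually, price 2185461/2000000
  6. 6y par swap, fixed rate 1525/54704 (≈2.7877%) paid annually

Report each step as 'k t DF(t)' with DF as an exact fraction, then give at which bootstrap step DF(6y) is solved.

1 1 9753/10000
2 2 9403/10000
3 3 459/500
4 4 4523/5000
5 5 8847/10000
6 6 339/400
DF(6y) is solved at step 6

step 1 [1y] zero: DF = P = 9753/10000 ≈ 0.975300
step 2 [2y] bond c/1=9/400: DF=(983401/1000000 − 9/400·(0.975300))/(1+9/400) = 9403/10000 ≈ 0.940300
step 3 [3y] bond c/1=3/50: DF=(68001/62500 − 3/50·(0.975300+0.940300))/(1+3/50) = 459/500 ≈ 0.918000
step 4 [4y] bond c/1=27/400: DF=(2313857/2000000 − 27/400·(0.975300+0.940300+0.918000))/(1+27/400) = 4523/5000 ≈ 0.904600
step 5 [5y] bond c/1=9/200: DF=(2185461/2000000 − 9/200·(0.975300+0.940300+0.918000+0.904600))/(1+9/200) = 8847/10000 ≈ 0.884700
step 6 [6y] swap r/1=1525/54704: DF=(1 − 1525/54704·(0.975300+0.940300+0.918000+0.904600+0.884700))/(1+1525/54704) = 339/400 ≈ 0.847500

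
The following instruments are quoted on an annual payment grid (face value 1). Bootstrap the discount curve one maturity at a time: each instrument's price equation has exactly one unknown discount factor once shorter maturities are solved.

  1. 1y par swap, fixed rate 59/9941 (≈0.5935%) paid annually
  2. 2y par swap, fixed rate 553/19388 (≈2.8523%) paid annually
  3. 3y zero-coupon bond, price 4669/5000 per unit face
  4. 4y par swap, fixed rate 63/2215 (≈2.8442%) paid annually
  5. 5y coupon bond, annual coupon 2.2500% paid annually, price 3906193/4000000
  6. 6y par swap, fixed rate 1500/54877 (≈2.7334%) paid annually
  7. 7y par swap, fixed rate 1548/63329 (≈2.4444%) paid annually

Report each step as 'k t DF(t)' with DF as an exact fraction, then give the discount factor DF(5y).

step 1 [1y] swap r/1=59/9941: DF=(1 − 59/9941·(0))/(1+59/9941) = 9941/10000 ≈ 0.994100
step 2 [2y] swap r/1=553/19388: DF=(1 − 553/19388·(0.994100))/(1+553/19388) = 9447/10000 ≈ 0.944700
step 3 [3y] zero: DF = P = 4669/5000 ≈ 0.933800
step 4 [4y] swap r/1=63/2215: DF=(1 − 63/2215·(0.994100+0.944700+0.933800))/(1+63/2215) = 8929/10000 ≈ 0.892900
step 5 [5y] bond c/1=9/400: DF=(3906193/4000000 − 9/400·(0.994100+0.944700+0.933800+0.892900))/(1+9/400) = 4361/5000 ≈ 0.872200
step 6 [6y] swap r/1=1500/54877: DF=(1 − 1500/54877·(0.994100+0.944700+0.933800+0.892900+0.872200))/(1+1500/54877) = 17/20 ≈ 0.850000
step 7 [7y] swap r/1=1548/63329: DF=(1 − 1548/63329·(0.994100+0.944700+0.933800+0.892900+0.872200+0.850000))/(1+1548/63329) = 2113/2500 ≈ 0.845200

1 1 9941/10000
2 2 9447/10000
3 3 4669/5000
4 4 8929/10000
5 5 4361/5000
6 6 17/20
7 7 2113/2500
DF(5y) = 4361/5000 ≈ 0.872200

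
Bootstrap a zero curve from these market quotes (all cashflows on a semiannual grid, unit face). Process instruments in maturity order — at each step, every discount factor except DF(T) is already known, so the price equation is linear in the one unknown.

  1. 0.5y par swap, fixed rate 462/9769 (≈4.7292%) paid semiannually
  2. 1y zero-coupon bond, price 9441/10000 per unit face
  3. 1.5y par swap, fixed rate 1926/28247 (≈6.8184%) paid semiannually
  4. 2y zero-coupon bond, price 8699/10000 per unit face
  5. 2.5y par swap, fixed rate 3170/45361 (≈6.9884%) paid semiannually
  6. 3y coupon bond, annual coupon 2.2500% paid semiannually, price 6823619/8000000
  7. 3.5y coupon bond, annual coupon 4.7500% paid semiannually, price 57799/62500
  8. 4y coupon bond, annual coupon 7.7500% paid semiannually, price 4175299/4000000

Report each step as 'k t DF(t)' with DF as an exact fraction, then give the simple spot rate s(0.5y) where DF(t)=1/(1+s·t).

1 1/2 9769/10000
2 1 9441/10000
3 3/2 9037/10000
4 2 8699/10000
5 5/2 1683/2000
6 3 793/1000
7 7/2 7797/10000
8 4 777/1000
s(0.5y) = (1/(9769/10000) − 1)/(1/2) = 462/9769 ≈ 4.7292%

step 1 [0.5y] swap r/2=231/9769: DF=(1 − 231/9769·(0))/(1+231/9769) = 9769/10000 ≈ 0.976900
step 2 [1y] zero: DF = P = 9441/10000 ≈ 0.944100
step 3 [1.5y] swap r/2=963/28247: DF=(1 − 963/28247·(0.976900+0.944100))/(1+963/28247) = 9037/10000 ≈ 0.903700
step 4 [2y] zero: DF = P = 8699/10000 ≈ 0.869900
step 5 [2.5y] swap r/2=1585/45361: DF=(1 − 1585/45361·(0.976900+0.944100+0.903700+0.869900))/(1+1585/45361) = 1683/2000 ≈ 0.841500
step 6 [3y] bond c/2=9/800: DF=(6823619/8000000 − 9/800·(0.976900+0.944100+0.903700+0.869900+0.841500))/(1+9/800) = 793/1000 ≈ 0.793000
step 7 [3.5y] bond c/2=19/800: DF=(57799/62500 − 19/800·(0.976900+0.944100+0.903700+0.869900+0.841500+0.793000))/(1+19/800) = 7797/10000 ≈ 0.779700
step 8 [4y] bond c/2=31/800: DF=(4175299/4000000 − 31/800·(0.976900+0.944100+0.903700+0.869900+0.841500+0.793000+0.779700))/(1+31/800) = 777/1000 ≈ 0.777000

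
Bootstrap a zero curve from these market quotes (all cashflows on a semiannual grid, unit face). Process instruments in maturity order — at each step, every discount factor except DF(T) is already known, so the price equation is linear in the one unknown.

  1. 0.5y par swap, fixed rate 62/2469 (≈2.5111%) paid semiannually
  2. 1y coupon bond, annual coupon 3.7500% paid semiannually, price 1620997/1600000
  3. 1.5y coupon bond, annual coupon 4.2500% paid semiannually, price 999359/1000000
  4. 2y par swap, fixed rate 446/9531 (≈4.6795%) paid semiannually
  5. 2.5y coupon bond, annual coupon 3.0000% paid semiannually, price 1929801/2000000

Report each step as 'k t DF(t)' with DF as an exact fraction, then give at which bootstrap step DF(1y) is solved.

1 1/2 2469/2500
2 1 9763/10000
3 3/2 9377/10000
4 2 2277/2500
5 5/2 8943/10000
DF(1y) is solved at step 2

step 1 [0.5y] swap r/2=31/2469: DF=(1 − 31/2469·(0))/(1+31/2469) = 2469/2500 ≈ 0.987600
step 2 [1y] bond c/2=3/160: DF=(1620997/1600000 − 3/160·(0.987600))/(1+3/160) = 9763/10000 ≈ 0.976300
step 3 [1.5y] bond c/2=17/800: DF=(999359/1000000 − 17/800·(0.987600+0.976300))/(1+17/800) = 9377/10000 ≈ 0.937700
step 4 [2y] swap r/2=223/9531: DF=(1 − 223/9531·(0.987600+0.976300+0.937700))/(1+223/9531) = 2277/2500 ≈ 0.910800
step 5 [2.5y] bond c/2=3/200: DF=(1929801/2000000 − 3/200·(0.987600+0.976300+0.937700+0.910800))/(1+3/200) = 8943/10000 ≈ 0.894300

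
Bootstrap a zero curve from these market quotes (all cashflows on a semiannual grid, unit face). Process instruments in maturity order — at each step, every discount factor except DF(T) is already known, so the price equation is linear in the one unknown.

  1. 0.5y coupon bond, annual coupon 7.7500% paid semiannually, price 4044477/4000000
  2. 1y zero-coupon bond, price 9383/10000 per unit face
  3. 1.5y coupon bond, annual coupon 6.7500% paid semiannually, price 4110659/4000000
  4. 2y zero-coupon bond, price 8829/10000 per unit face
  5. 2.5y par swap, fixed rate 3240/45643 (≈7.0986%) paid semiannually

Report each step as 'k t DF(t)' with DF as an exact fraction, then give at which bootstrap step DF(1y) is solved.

step 1 [0.5y] bond c/2=31/800: DF=(4044477/4000000 − 31/800·(0))/(1+31/800) = 4867/5000 ≈ 0.973400
step 2 [1y] zero: DF = P = 9383/10000 ≈ 0.938300
step 3 [1.5y] bond c/2=27/800: DF=(4110659/4000000 − 27/800·(0.973400+0.938300))/(1+27/800) = 9317/10000 ≈ 0.931700
step 4 [2y] zero: DF = P = 8829/10000 ≈ 0.882900
step 5 [2.5y] swap r/2=1620/45643: DF=(1 − 1620/45643·(0.973400+0.938300+0.931700+0.882900))/(1+1620/45643) = 419/500 ≈ 0.838000

1 1/2 4867/5000
2 1 9383/10000
3 3/2 9317/10000
4 2 8829/10000
5 5/2 419/500
DF(1y) is solved at step 2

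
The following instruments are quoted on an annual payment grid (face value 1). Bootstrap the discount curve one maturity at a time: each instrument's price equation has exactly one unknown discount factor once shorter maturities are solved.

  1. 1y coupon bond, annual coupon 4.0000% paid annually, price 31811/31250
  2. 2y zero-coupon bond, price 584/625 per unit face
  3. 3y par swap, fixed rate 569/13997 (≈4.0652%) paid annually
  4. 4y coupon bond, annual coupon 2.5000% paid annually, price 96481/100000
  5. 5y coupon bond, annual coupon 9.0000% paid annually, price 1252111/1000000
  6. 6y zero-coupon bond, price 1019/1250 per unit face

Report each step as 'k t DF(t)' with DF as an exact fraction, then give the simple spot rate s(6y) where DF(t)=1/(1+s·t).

step 1 [1y] bond c/1=1/25: DF=(31811/31250 − 1/25·(0))/(1+1/25) = 2447/2500 ≈ 0.978800
step 2 [2y] zero: DF = P = 584/625 ≈ 0.934400
step 3 [3y] swap r/1=569/13997: DF=(1 − 569/13997·(0.978800+0.934400))/(1+569/13997) = 4431/5000 ≈ 0.886200
step 4 [4y] bond c/1=1/40: DF=(96481/100000 − 1/40·(0.978800+0.934400+0.886200))/(1+1/40) = 873/1000 ≈ 0.873000
step 5 [5y] bond c/1=9/100: DF=(1252111/1000000 − 9/100·(0.978800+0.934400+0.886200+0.873000))/(1+9/100) = 1691/2000 ≈ 0.845500
step 6 [6y] zero: DF = P = 1019/1250 ≈ 0.815200

1 1 2447/2500
2 2 584/625
3 3 4431/5000
4 4 873/1000
5 5 1691/2000
6 6 1019/1250
s(6y) = (1/(1019/1250) − 1)/(6) = 77/2038 ≈ 3.7782%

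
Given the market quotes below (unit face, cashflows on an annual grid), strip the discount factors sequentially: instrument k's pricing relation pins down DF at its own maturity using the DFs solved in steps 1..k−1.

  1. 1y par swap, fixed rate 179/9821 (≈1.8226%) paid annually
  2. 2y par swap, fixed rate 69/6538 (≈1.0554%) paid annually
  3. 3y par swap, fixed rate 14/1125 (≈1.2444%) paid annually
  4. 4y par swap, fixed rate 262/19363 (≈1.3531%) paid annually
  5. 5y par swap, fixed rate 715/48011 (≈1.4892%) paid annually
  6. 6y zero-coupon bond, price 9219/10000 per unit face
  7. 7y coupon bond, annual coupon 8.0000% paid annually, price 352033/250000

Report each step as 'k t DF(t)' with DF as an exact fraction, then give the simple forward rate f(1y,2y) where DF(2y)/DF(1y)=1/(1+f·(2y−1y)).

1 1 9821/10000
2 2 9793/10000
3 3 2409/2500
4 4 2369/2500
5 5 1857/2000
6 6 9219/10000
7 7 8799/10000
f(1y,2y) = ((9821/10000)/(9793/10000) − 1)/(1) = 4/1399 ≈ 0.2859%

step 1 [1y] swap r/1=179/9821: DF=(1 − 179/9821·(0))/(1+179/9821) = 9821/10000 ≈ 0.982100
step 2 [2y] swap r/1=69/6538: DF=(1 − 69/6538·(0.982100))/(1+69/6538) = 9793/10000 ≈ 0.979300
step 3 [3y] swap r/1=14/1125: DF=(1 − 14/1125·(0.982100+0.979300))/(1+14/1125) = 2409/2500 ≈ 0.963600
step 4 [4y] swap r/1=262/19363: DF=(1 − 262/19363·(0.982100+0.979300+0.963600))/(1+262/19363) = 2369/2500 ≈ 0.947600
step 5 [5y] swap r/1=715/48011: DF=(1 − 715/48011·(0.982100+0.979300+0.963600+0.947600))/(1+715/48011) = 1857/2000 ≈ 0.928500
step 6 [6y] zero: DF = P = 9219/10000 ≈ 0.921900
step 7 [7y] bond c/1=2/25: DF=(352033/250000 − 2/25·(0.982100+0.979300+0.963600+0.947600+0.928500+0.921900))/(1+2/25) = 8799/10000 ≈ 0.879900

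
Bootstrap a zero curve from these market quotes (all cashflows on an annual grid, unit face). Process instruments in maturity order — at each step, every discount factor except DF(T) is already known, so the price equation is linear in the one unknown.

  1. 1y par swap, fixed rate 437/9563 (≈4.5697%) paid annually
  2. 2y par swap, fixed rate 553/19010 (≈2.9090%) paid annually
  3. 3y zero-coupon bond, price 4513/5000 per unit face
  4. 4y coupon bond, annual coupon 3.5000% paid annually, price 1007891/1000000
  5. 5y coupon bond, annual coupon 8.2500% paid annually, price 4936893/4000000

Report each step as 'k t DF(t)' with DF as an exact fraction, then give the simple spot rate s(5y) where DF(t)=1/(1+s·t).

1 1 9563/10000
2 2 9447/10000
3 3 4513/5000
4 4 879/1000
5 5 1719/2000
s(5y) = (1/(1719/2000) − 1)/(5) = 281/8595 ≈ 3.2693%

step 1 [1y] swap r/1=437/9563: DF=(1 − 437/9563·(0))/(1+437/9563) = 9563/10000 ≈ 0.956300
step 2 [2y] swap r/1=553/19010: DF=(1 − 553/19010·(0.956300))/(1+553/19010) = 9447/10000 ≈ 0.944700
step 3 [3y] zero: DF = P = 4513/5000 ≈ 0.902600
step 4 [4y] bond c/1=7/200: DF=(1007891/1000000 − 7/200·(0.956300+0.944700+0.902600))/(1+7/200) = 879/1000 ≈ 0.879000
step 5 [5y] bond c/1=33/400: DF=(4936893/4000000 − 33/400·(0.956300+0.944700+0.902600+0.879000))/(1+33/400) = 1719/2000 ≈ 0.859500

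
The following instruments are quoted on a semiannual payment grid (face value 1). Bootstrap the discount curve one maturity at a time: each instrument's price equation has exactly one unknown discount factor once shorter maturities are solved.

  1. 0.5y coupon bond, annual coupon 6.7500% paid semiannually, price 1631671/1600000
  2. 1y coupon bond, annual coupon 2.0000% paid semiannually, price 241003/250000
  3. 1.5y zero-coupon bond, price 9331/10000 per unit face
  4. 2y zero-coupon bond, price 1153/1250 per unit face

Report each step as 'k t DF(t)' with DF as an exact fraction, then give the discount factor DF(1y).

step 1 [0.5y] bond c/2=27/800: DF=(1631671/1600000 − 27/800·(0))/(1+27/800) = 1973/2000 ≈ 0.986500
step 2 [1y] bond c/2=1/100: DF=(241003/250000 − 1/100·(0.986500))/(1+1/100) = 9447/10000 ≈ 0.944700
step 3 [1.5y] zero: DF = P = 9331/10000 ≈ 0.933100
step 4 [2y] zero: DF = P = 1153/1250 ≈ 0.922400

1 1/2 1973/2000
2 1 9447/10000
3 3/2 9331/10000
4 2 1153/1250
DF(1y) = 9447/10000 ≈ 0.944700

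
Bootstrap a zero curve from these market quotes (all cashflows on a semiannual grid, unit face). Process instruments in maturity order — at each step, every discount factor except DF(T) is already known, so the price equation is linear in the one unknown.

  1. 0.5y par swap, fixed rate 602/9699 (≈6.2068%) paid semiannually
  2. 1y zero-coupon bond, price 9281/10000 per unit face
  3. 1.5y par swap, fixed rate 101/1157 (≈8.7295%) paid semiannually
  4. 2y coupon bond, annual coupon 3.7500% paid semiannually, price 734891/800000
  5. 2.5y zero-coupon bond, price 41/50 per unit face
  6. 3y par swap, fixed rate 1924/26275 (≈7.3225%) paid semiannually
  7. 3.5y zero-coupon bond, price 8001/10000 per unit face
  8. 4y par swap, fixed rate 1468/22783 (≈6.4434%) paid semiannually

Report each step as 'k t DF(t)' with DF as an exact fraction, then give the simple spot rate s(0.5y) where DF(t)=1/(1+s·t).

step 1 [0.5y] swap r/2=301/9699: DF=(1 − 301/9699·(0))/(1+301/9699) = 9699/10000 ≈ 0.969900
step 2 [1y] zero: DF = P = 9281/10000 ≈ 0.928100
step 3 [1.5y] swap r/2=101/2314: DF=(1 − 101/2314·(0.969900+0.928100))/(1+101/2314) = 2197/2500 ≈ 0.878800
step 4 [2y] bond c/2=3/160: DF=(734891/800000 − 3/160·(0.969900+0.928100+0.878800))/(1+3/160) = 4253/5000 ≈ 0.850600
step 5 [2.5y] zero: DF = P = 41/50 ≈ 0.820000
step 6 [3y] swap r/2=962/26275: DF=(1 − 962/26275·(0.969900+0.928100+0.878800+0.850600+0.820000))/(1+962/26275) = 2019/2500 ≈ 0.807600
step 7 [3.5y] zero: DF = P = 8001/10000 ≈ 0.800100
step 8 [4y] swap r/2=734/22783: DF=(1 − 734/22783·(0.969900+0.928100+0.878800+0.850600+0.820000+0.807600+0.800100))/(1+734/22783) = 3899/5000 ≈ 0.779800

1 1/2 9699/10000
2 1 9281/10000
3 3/2 2197/2500
4 2 4253/5000
5 5/2 41/50
6 3 2019/2500
7 7/2 8001/10000
8 4 3899/5000
s(0.5y) = (1/(9699/10000) − 1)/(1/2) = 602/9699 ≈ 6.2068%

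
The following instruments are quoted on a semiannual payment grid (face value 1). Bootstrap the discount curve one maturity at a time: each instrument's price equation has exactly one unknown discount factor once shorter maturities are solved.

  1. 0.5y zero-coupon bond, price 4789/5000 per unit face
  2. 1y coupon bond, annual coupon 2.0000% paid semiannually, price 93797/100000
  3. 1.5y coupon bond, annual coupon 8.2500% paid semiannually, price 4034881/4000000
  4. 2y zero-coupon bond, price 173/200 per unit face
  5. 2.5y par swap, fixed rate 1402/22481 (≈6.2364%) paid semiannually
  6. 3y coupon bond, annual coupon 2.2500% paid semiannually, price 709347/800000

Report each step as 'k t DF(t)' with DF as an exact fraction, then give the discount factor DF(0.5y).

step 1 [0.5y] zero: DF = P = 4789/5000 ≈ 0.957800
step 2 [1y] bond c/2=1/100: DF=(93797/100000 − 1/100·(0.957800))/(1+1/100) = 1149/1250 ≈ 0.919200
step 3 [1.5y] bond c/2=33/800: DF=(4034881/4000000 − 33/800·(0.957800+0.919200))/(1+33/800) = 559/625 ≈ 0.894400
step 4 [2y] zero: DF = P = 173/200 ≈ 0.865000
step 5 [2.5y] swap r/2=701/22481: DF=(1 − 701/22481·(0.957800+0.919200+0.894400+0.865000))/(1+701/22481) = 4299/5000 ≈ 0.859800
step 6 [3y] bond c/2=9/800: DF=(709347/800000 − 9/800·(0.957800+0.919200+0.894400+0.865000+0.859800))/(1+9/800) = 2067/2500 ≈ 0.826800

1 1/2 4789/5000
2 1 1149/1250
3 3/2 559/625
4 2 173/200
5 5/2 4299/5000
6 3 2067/2500
DF(0.5y) = 4789/5000 ≈ 0.957800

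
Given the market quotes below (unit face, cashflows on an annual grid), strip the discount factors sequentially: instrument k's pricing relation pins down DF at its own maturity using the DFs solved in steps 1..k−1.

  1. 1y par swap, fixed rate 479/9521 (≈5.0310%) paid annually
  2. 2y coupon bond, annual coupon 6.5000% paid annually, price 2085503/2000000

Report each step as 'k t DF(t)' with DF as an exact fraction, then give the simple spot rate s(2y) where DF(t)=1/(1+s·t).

step 1 [1y] swap r/1=479/9521: DF=(1 − 479/9521·(0))/(1+479/9521) = 9521/10000 ≈ 0.952100
step 2 [2y] bond c/1=13/200: DF=(2085503/2000000 − 13/200·(0.952100))/(1+13/200) = 921/1000 ≈ 0.921000

1 1 9521/10000
2 2 921/1000
s(2y) = (1/(921/1000) − 1)/(2) = 79/1842 ≈ 4.2888%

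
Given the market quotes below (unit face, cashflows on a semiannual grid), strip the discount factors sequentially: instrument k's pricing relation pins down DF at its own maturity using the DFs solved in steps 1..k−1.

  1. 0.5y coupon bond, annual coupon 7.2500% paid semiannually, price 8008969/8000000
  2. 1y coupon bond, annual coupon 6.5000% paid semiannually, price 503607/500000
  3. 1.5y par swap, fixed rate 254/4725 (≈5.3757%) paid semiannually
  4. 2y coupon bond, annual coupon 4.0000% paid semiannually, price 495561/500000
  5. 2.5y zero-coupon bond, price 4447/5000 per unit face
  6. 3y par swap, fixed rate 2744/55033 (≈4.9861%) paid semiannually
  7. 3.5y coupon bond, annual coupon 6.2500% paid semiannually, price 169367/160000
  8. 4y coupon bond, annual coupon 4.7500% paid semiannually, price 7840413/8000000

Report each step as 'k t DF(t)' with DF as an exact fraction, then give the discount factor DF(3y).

1 1/2 9661/10000
2 1 9451/10000
3 3/2 4619/5000
4 2 9161/10000
5 5/2 4447/5000
6 3 2157/2500
7 7/2 8597/10000
8 4 8097/10000
DF(3y) = 2157/2500 ≈ 0.862800

step 1 [0.5y] bond c/2=29/800: DF=(8008969/8000000 − 29/800·(0))/(1+29/800) = 9661/10000 ≈ 0.966100
step 2 [1y] bond c/2=13/400: DF=(503607/500000 − 13/400·(0.966100))/(1+13/400) = 9451/10000 ≈ 0.945100
step 3 [1.5y] swap r/2=127/4725: DF=(1 − 127/4725·(0.966100+0.945100))/(1+127/4725) = 4619/5000 ≈ 0.923800
step 4 [2y] bond c/2=1/50: DF=(495561/500000 − 1/50·(0.966100+0.945100+0.923800))/(1+1/50) = 9161/10000 ≈ 0.916100
step 5 [2.5y] zero: DF = P = 4447/5000 ≈ 0.889400
step 6 [3y] swap r/2=1372/55033: DF=(1 − 1372/55033·(0.966100+0.945100+0.923800+0.916100+0.889400))/(1+1372/55033) = 2157/2500 ≈ 0.862800
step 7 [3.5y] bond c/2=1/32: DF=(169367/160000 − 1/32·(0.966100+0.945100+0.923800+0.916100+0.889400+0.862800))/(1+1/32) = 8597/10000 ≈ 0.859700
step 8 [4y] bond c/2=19/800: DF=(7840413/8000000 − 19/800·(0.966100+0.945100+0.923800+0.916100+0.889400+0.862800+0.859700))/(1+19/800) = 8097/10000 ≈ 0.809700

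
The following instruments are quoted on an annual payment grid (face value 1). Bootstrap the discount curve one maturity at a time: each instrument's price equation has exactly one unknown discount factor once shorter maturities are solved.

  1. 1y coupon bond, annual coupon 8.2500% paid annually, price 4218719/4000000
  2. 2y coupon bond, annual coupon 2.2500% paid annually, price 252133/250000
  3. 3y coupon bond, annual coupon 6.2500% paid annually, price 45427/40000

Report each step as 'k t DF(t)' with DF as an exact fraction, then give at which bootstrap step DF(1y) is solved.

1 1 9743/10000
2 2 9649/10000
3 3 2387/2500
DF(1y) is solved at step 1

step 1 [1y] bond c/1=33/400: DF=(4218719/4000000 − 33/400·(0))/(1+33/400) = 9743/10000 ≈ 0.974300
step 2 [2y] bond c/1=9/400: DF=(252133/250000 − 9/400·(0.974300))/(1+9/400) = 9649/10000 ≈ 0.964900
step 3 [3y] bond c/1=1/16: DF=(45427/40000 − 1/16·(0.974300+0.964900))/(1+1/16) = 2387/2500 ≈ 0.954800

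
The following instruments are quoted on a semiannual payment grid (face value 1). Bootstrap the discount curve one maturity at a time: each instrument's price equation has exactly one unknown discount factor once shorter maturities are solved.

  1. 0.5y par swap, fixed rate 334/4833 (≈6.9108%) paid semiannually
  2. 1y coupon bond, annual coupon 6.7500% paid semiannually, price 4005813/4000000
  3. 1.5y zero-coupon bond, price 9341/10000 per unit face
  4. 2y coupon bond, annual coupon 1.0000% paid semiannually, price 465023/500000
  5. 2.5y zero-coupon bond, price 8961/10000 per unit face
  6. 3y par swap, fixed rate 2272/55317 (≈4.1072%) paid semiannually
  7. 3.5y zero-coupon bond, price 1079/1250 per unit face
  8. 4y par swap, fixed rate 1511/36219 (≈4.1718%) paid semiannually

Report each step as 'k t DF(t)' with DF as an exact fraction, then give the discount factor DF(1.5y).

1 1/2 4833/5000
2 1 2343/2500
3 3/2 9341/10000
4 2 9113/10000
5 5/2 8961/10000
6 3 554/625
7 7/2 1079/1250
8 4 8489/10000
DF(1.5y) = 9341/10000 ≈ 0.934100

step 1 [0.5y] swap r/2=167/4833: DF=(1 − 167/4833·(0))/(1+167/4833) = 4833/5000 ≈ 0.966600
step 2 [1y] bond c/2=27/800: DF=(4005813/4000000 − 27/800·(0.966600))/(1+27/800) = 2343/2500 ≈ 0.937200
step 3 [1.5y] zero: DF = P = 9341/10000 ≈ 0.934100
step 4 [2y] bond c/2=1/200: DF=(465023/500000 − 1/200·(0.966600+0.937200+0.934100))/(1+1/200) = 9113/10000 ≈ 0.911300
step 5 [2.5y] zero: DF = P = 8961/10000 ≈ 0.896100
step 6 [3y] swap r/2=1136/55317: DF=(1 − 1136/55317·(0.966600+0.937200+0.934100+0.911300+0.896100))/(1+1136/55317) = 554/625 ≈ 0.886400
step 7 [3.5y] zero: DF = P = 1079/1250 ≈ 0.863200
step 8 [4y] swap r/2=1511/72438: DF=(1 − 1511/72438·(0.966600+0.937200+0.934100+0.911300+0.896100+0.886400+0.863200))/(1+1511/72438) = 8489/10000 ≈ 0.848900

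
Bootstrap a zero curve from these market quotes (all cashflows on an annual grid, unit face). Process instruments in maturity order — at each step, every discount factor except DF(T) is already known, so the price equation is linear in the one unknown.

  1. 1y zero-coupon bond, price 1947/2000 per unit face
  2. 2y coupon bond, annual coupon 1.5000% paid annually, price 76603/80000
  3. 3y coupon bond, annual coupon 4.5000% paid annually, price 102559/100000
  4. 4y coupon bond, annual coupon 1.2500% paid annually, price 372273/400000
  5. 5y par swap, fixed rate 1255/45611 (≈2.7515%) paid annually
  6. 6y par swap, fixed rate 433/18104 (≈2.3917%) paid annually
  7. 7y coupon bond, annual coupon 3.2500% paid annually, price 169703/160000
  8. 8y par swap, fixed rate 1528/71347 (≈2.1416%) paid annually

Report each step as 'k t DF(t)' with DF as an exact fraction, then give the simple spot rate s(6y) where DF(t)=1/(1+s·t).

1 1 1947/2000
2 2 929/1000
3 3 1799/2000
4 4 4423/5000
5 5 1749/2000
6 6 8701/10000
7 7 8563/10000
8 8 1059/1250
s(6y) = (1/(8701/10000) − 1)/(6) = 433/17402 ≈ 2.4882%

step 1 [1y] zero: DF = P = 1947/2000 ≈ 0.973500
step 2 [2y] bond c/1=3/200: DF=(76603/80000 − 3/200·(0.973500))/(1+3/200) = 929/1000 ≈ 0.929000
step 3 [3y] bond c/1=9/200: DF=(102559/100000 − 9/200·(0.973500+0.929000))/(1+9/200) = 1799/2000 ≈ 0.899500
step 4 [4y] bond c/1=1/80: DF=(372273/400000 − 1/80·(0.973500+0.929000+0.899500))/(1+1/80) = 4423/5000 ≈ 0.884600
step 5 [5y] swap r/1=1255/45611: DF=(1 − 1255/45611·(0.973500+0.929000+0.899500+0.884600))/(1+1255/45611) = 1749/2000 ≈ 0.874500
step 6 [6y] swap r/1=433/18104: DF=(1 − 433/18104·(0.973500+0.929000+0.899500+0.884600+0.874500))/(1+433/18104) = 8701/10000 ≈ 0.870100
step 7 [7y] bond c/1=13/400: DF=(169703/160000 − 13/400·(0.973500+0.929000+0.899500+0.884600+0.874500+0.870100))/(1+13/400) = 8563/10000 ≈ 0.856300
step 8 [8y] swap r/1=1528/71347: DF=(1 − 1528/71347·(0.973500+0.929000+0.899500+0.884600+0.874500+0.870100+0.856300))/(1+1528/71347) = 1059/1250 ≈ 0.847200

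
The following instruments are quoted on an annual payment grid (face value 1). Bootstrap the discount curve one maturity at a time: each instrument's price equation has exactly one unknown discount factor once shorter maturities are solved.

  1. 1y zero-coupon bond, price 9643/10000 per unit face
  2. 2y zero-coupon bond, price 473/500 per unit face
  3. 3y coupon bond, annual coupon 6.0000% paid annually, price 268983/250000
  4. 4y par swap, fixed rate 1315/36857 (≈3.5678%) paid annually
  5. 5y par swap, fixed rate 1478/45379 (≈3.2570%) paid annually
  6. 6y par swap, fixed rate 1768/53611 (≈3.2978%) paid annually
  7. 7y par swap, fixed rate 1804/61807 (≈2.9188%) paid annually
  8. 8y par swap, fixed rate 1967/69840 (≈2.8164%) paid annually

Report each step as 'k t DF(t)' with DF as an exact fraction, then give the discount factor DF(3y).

1 1 9643/10000
2 2 473/500
3 3 9069/10000
4 4 1737/2000
5 5 4261/5000
6 6 1029/1250
7 7 2049/2500
8 8 8033/10000
DF(3y) = 9069/10000 ≈ 0.906900

step 1 [1y] zero: DF = P = 9643/10000 ≈ 0.964300
step 2 [2y] zero: DF = P = 473/500 ≈ 0.946000
step 3 [3y] bond c/1=3/50: DF=(268983/250000 − 3/50·(0.964300+0.946000))/(1+3/50) = 9069/10000 ≈ 0.906900
step 4 [4y] swap r/1=1315/36857: DF=(1 − 1315/36857·(0.964300+0.946000+0.906900))/(1+1315/36857) = 1737/2000 ≈ 0.868500
step 5 [5y] swap r/1=1478/45379: DF=(1 − 1478/45379·(0.964300+0.946000+0.906900+0.868500))/(1+1478/45379) = 4261/5000 ≈ 0.852200
step 6 [6y] swap r/1=1768/53611: DF=(1 − 1768/53611·(0.964300+0.946000+0.906900+0.868500+0.852200))/(1+1768/53611) = 1029/1250 ≈ 0.823200
step 7 [7y] swap r/1=1804/61807: DF=(1 − 1804/61807·(0.964300+0.946000+0.906900+0.868500+0.852200+0.823200))/(1+1804/61807) = 2049/2500 ≈ 0.819600
step 8 [8y] swap r/1=1967/69840: DF=(1 − 1967/69840·(0.964300+0.946000+0.906900+0.868500+0.852200+0.823200+0.819600))/(1+1967/69840) = 8033/10000 ≈ 0.803300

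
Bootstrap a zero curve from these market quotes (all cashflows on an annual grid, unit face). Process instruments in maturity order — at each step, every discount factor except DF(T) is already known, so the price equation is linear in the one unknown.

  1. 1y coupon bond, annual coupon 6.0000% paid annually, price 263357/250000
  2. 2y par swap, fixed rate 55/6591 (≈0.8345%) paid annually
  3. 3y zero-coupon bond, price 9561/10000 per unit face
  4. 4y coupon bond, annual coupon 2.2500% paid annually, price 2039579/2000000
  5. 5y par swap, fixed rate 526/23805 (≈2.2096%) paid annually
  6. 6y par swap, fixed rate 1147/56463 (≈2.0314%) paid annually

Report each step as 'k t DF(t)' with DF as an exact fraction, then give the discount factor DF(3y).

1 1 4969/5000
2 2 1967/2000
3 3 9561/10000
4 4 583/625
5 5 2237/2500
6 6 8853/10000
DF(3y) = 9561/10000 ≈ 0.956100

step 1 [1y] bond c/1=3/50: DF=(263357/250000 − 3/50·(0))/(1+3/50) = 4969/5000 ≈ 0.993800
step 2 [2y] swap r/1=55/6591: DF=(1 − 55/6591·(0.993800))/(1+55/6591) = 1967/2000 ≈ 0.983500
step 3 [3y] zero: DF = P = 9561/10000 ≈ 0.956100
step 4 [4y] bond c/1=9/400: DF=(2039579/2000000 − 9/400·(0.993800+0.983500+0.956100))/(1+9/400) = 583/625 ≈ 0.932800
step 5 [5y] swap r/1=526/23805: DF=(1 − 526/23805·(0.993800+0.983500+0.956100+0.932800))/(1+526/23805) = 2237/2500 ≈ 0.894800
step 6 [6y] swap r/1=1147/56463: DF=(1 − 1147/56463·(0.993800+0.983500+0.956100+0.932800+0.894800))/(1+1147/56463) = 8853/10000 ≈ 0.885300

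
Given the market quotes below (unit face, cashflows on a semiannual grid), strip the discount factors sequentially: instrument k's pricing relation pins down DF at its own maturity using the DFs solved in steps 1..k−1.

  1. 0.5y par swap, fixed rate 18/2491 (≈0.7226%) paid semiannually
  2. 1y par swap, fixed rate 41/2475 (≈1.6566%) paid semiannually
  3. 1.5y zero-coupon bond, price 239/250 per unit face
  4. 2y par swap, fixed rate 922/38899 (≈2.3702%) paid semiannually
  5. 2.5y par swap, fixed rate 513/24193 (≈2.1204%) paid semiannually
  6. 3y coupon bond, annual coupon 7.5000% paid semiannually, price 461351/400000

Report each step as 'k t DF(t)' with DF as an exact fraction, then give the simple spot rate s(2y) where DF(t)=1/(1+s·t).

step 1 [0.5y] swap r/2=9/2491: DF=(1 − 9/2491·(0))/(1+9/2491) = 2491/2500 ≈ 0.996400
step 2 [1y] swap r/2=41/4950: DF=(1 − 41/4950·(0.996400))/(1+41/4950) = 2459/2500 ≈ 0.983600
step 3 [1.5y] zero: DF = P = 239/250 ≈ 0.956000
step 4 [2y] swap r/2=461/38899: DF=(1 − 461/38899·(0.996400+0.983600+0.956000))/(1+461/38899) = 9539/10000 ≈ 0.953900
step 5 [2.5y] swap r/2=513/48386: DF=(1 − 513/48386·(0.996400+0.983600+0.956000+0.953900))/(1+513/48386) = 9487/10000 ≈ 0.948700
step 6 [3y] bond c/2=3/80: DF=(461351/400000 − 3/80·(0.996400+0.983600+0.956000+0.953900+0.948700))/(1+3/80) = 1171/1250 ≈ 0.936800

1 1/2 2491/2500
2 1 2459/2500
3 3/2 239/250
4 2 9539/10000
5 5/2 9487/10000
6 3 1171/1250
s(2y) = (1/(9539/10000) − 1)/(2) = 461/19078 ≈ 2.4164%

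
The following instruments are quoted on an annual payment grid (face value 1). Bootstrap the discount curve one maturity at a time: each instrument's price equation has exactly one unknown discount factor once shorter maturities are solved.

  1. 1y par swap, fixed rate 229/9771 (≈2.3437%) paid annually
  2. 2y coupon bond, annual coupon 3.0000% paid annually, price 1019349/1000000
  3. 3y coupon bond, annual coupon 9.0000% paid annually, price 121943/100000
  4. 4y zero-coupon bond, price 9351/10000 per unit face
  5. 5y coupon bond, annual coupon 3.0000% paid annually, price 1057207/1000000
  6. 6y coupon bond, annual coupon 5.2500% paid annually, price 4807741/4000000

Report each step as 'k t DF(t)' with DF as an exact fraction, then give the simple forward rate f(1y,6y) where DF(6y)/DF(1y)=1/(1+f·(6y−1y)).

step 1 [1y] swap r/1=229/9771: DF=(1 − 229/9771·(0))/(1+229/9771) = 9771/10000 ≈ 0.977100
step 2 [2y] bond c/1=3/100: DF=(1019349/1000000 − 3/100·(0.977100))/(1+3/100) = 2403/2500 ≈ 0.961200
step 3 [3y] bond c/1=9/100: DF=(121943/100000 − 9/100·(0.977100+0.961200))/(1+9/100) = 9587/10000 ≈ 0.958700
step 4 [4y] zero: DF = P = 9351/10000 ≈ 0.935100
step 5 [5y] bond c/1=3/100: DF=(1057207/1000000 − 3/100·(0.977100+0.961200+0.958700+0.935100))/(1+3/100) = 2287/2500 ≈ 0.914800
step 6 [6y] bond c/1=21/400: DF=(4807741/4000000 − 21/400·(0.977100+0.961200+0.958700+0.935100+0.914800))/(1+21/400) = 2263/2500 ≈ 0.905200

1 1 9771/10000
2 2 2403/2500
3 3 9587/10000
4 4 9351/10000
5 5 2287/2500
6 6 2263/2500
f(1y,6y) = ((9771/10000)/(2263/2500) − 1)/(5) = 719/45260 ≈ 1.5886%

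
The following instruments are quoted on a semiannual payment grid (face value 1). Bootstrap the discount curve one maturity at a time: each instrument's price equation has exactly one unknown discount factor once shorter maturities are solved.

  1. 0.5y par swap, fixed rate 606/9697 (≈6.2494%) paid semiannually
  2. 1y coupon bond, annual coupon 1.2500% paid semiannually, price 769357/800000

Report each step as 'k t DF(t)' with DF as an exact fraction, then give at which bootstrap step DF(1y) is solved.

1 1/2 9697/10000
2 1 9497/10000
DF(1y) is solved at step 2

step 1 [0.5y] swap r/2=303/9697: DF=(1 − 303/9697·(0))/(1+303/9697) = 9697/10000 ≈ 0.969700
step 2 [1y] bond c/2=1/160: DF=(769357/800000 − 1/160·(0.969700))/(1+1/160) = 9497/10000 ≈ 0.949700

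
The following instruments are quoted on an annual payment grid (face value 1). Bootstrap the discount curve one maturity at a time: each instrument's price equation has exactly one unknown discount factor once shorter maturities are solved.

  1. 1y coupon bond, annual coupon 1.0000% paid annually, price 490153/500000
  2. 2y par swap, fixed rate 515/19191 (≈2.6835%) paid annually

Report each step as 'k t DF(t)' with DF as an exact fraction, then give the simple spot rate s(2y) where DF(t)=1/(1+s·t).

1 1 4853/5000
2 2 1897/2000
s(2y) = (1/(1897/2000) − 1)/(2) = 103/3794 ≈ 2.7148%

step 1 [1y] bond c/1=1/100: DF=(490153/500000 − 1/100·(0))/(1+1/100) = 4853/5000 ≈ 0.970600
step 2 [2y] swap r/1=515/19191: DF=(1 − 515/19191·(0.970600))/(1+515/19191) = 1897/2000 ≈ 0.948500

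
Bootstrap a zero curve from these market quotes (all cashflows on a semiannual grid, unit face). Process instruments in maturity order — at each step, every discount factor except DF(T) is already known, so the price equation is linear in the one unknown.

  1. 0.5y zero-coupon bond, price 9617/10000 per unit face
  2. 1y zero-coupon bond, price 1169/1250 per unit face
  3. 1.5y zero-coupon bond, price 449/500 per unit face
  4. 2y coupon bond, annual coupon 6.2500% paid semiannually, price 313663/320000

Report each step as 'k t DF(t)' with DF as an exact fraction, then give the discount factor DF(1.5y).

step 1 [0.5y] zero: DF = P = 9617/10000 ≈ 0.961700
step 2 [1y] zero: DF = P = 1169/1250 ≈ 0.935200
step 3 [1.5y] zero: DF = P = 449/500 ≈ 0.898000
step 4 [2y] bond c/2=1/32: DF=(313663/320000 − 1/32·(0.961700+0.935200+0.898000))/(1+1/32) = 4329/5000 ≈ 0.865800

1 1/2 9617/10000
2 1 1169/1250
3 3/2 449/500
4 2 4329/5000
DF(1.5y) = 449/500 ≈ 0.898000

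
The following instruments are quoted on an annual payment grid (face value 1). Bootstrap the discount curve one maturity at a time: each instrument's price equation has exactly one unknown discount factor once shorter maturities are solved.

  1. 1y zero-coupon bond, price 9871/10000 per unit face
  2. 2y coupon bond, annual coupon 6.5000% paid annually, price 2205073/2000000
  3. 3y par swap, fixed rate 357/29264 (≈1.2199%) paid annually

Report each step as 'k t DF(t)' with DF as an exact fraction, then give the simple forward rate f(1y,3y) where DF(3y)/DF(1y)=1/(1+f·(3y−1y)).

step 1 [1y] zero: DF = P = 9871/10000 ≈ 0.987100
step 2 [2y] bond c/1=13/200: DF=(2205073/2000000 − 13/200·(0.987100))/(1+13/200) = 39/40 ≈ 0.975000
step 3 [3y] swap r/1=357/29264: DF=(1 − 357/29264·(0.987100+0.975000))/(1+357/29264) = 9643/10000 ≈ 0.964300

1 1 9871/10000
2 2 39/40
3 3 9643/10000
f(1y,3y) = ((9871/10000)/(9643/10000) − 1)/(2) = 114/9643 ≈ 1.1822%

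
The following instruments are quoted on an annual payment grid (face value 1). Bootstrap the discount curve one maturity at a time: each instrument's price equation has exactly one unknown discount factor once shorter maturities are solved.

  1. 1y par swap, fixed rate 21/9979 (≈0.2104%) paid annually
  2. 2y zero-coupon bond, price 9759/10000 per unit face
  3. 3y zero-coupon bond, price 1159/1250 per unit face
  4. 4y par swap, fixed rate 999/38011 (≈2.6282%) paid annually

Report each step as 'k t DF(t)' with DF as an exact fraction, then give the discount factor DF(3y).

step 1 [1y] swap r/1=21/9979: DF=(1 − 21/9979·(0))/(1+21/9979) = 9979/10000 ≈ 0.997900
step 2 [2y] zero: DF = P = 9759/10000 ≈ 0.975900
step 3 [3y] zero: DF = P = 1159/1250 ≈ 0.927200
step 4 [4y] swap r/1=999/38011: DF=(1 − 999/38011·(0.997900+0.975900+0.927200))/(1+999/38011) = 9001/10000 ≈ 0.900100

1 1 9979/10000
2 2 9759/10000
3 3 1159/1250
4 4 9001/10000
DF(3y) = 1159/1250 ≈ 0.927200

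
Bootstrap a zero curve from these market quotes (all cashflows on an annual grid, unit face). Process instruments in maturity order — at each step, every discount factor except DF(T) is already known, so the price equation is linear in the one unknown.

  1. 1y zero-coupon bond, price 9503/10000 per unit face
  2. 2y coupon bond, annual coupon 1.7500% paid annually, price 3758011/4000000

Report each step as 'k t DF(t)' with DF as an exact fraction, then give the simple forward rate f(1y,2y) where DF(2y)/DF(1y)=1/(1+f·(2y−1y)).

1 1 9503/10000
2 2 907/1000
f(1y,2y) = ((9503/10000)/(907/1000) − 1)/(1) = 433/9070 ≈ 4.7740%

step 1 [1y] zero: DF = P = 9503/10000 ≈ 0.950300
step 2 [2y] bond c/1=7/400: DF=(3758011/4000000 − 7/400·(0.950300))/(1+7/400) = 907/1000 ≈ 0.907000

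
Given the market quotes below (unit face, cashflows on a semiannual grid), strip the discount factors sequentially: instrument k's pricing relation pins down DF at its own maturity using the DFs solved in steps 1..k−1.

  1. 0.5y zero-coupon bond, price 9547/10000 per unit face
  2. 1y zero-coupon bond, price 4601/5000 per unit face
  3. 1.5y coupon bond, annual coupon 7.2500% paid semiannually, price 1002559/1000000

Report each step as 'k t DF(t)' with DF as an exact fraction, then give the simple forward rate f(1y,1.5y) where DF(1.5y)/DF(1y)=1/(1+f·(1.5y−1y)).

1 1/2 9547/10000
2 1 4601/5000
3 3/2 9019/10000
f(1y,1.5y) = ((4601/5000)/(9019/10000) − 1)/(1/2) = 366/9019 ≈ 4.0581%

step 1 [0.5y] zero: DF = P = 9547/10000 ≈ 0.954700
step 2 [1y] zero: DF = P = 4601/5000 ≈ 0.920200
step 3 [1.5y] bond c/2=29/800: DF=(1002559/1000000 − 29/800·(0.954700+0.920200))/(1+29/800) = 9019/10000 ≈ 0.901900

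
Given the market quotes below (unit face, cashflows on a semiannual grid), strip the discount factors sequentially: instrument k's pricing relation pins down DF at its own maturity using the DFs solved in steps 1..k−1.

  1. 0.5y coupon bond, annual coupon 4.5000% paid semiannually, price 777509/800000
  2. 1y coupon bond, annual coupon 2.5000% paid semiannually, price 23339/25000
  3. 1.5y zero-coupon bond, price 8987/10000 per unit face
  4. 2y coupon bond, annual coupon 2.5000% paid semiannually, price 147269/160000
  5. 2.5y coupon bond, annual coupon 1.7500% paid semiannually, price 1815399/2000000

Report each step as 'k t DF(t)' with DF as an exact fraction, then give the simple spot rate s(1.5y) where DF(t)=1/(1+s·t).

step 1 [0.5y] bond c/2=9/400: DF=(777509/800000 − 9/400·(0))/(1+9/400) = 1901/2000 ≈ 0.950500
step 2 [1y] bond c/2=1/80: DF=(23339/25000 − 1/80·(0.950500))/(1+1/80) = 9103/10000 ≈ 0.910300
step 3 [1.5y] zero: DF = P = 8987/10000 ≈ 0.898700
step 4 [2y] bond c/2=1/80: DF=(147269/160000 − 1/80·(0.950500+0.910300+0.898700))/(1+1/80) = 7/8 ≈ 0.875000
step 5 [2.5y] bond c/2=7/800: DF=(1815399/2000000 − 7/800·(0.950500+0.910300+0.898700+0.875000))/(1+7/800) = 8683/10000 ≈ 0.868300

1 1/2 1901/2000
2 1 9103/10000
3 3/2 8987/10000
4 2 7/8
5 5/2 8683/10000
s(1.5y) = (1/(8987/10000) − 1)/(3/2) = 2026/26961 ≈ 7.5146%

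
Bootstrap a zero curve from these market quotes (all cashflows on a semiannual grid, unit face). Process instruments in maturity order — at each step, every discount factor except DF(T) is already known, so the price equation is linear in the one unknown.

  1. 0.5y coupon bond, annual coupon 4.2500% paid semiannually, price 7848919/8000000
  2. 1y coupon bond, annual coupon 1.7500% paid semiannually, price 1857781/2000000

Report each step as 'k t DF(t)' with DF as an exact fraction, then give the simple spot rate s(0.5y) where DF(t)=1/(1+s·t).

step 1 [0.5y] bond c/2=17/800: DF=(7848919/8000000 − 17/800·(0))/(1+17/800) = 9607/10000 ≈ 0.960700
step 2 [1y] bond c/2=7/800: DF=(1857781/2000000 − 7/800·(0.960700))/(1+7/800) = 73/80 ≈ 0.912500

1 1/2 9607/10000
2 1 73/80
s(0.5y) = (1/(9607/10000) − 1)/(1/2) = 786/9607 ≈ 8.1815%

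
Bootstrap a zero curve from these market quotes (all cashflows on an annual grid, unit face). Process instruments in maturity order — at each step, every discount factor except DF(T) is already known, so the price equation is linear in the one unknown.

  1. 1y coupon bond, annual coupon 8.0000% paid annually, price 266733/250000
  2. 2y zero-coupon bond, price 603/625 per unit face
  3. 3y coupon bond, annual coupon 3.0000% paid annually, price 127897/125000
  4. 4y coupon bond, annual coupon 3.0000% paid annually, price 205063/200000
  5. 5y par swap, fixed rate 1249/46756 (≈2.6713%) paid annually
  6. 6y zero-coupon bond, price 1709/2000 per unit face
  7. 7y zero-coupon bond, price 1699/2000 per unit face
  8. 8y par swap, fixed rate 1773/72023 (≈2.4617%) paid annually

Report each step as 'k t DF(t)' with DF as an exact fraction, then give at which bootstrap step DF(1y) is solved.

step 1 [1y] bond c/1=2/25: DF=(266733/250000 − 2/25·(0))/(1+2/25) = 9879/10000 ≈ 0.987900
step 2 [2y] zero: DF = P = 603/625 ≈ 0.964800
step 3 [3y] bond c/1=3/100: DF=(127897/125000 − 3/100·(0.987900+0.964800))/(1+3/100) = 1873/2000 ≈ 0.936500
step 4 [4y] bond c/1=3/100: DF=(205063/200000 − 3/100·(0.987900+0.964800+0.936500))/(1+3/100) = 9113/10000 ≈ 0.911300
step 5 [5y] swap r/1=1249/46756: DF=(1 − 1249/46756·(0.987900+0.964800+0.936500+0.911300))/(1+1249/46756) = 8751/10000 ≈ 0.875100
step 6 [6y] zero: DF = P = 1709/2000 ≈ 0.854500
step 7 [7y] zero: DF = P = 1699/2000 ≈ 0.849500
step 8 [8y] swap r/1=1773/72023: DF=(1 − 1773/72023·(0.987900+0.964800+0.936500+0.911300+0.875100+0.854500+0.849500))/(1+1773/72023) = 8227/10000 ≈ 0.822700

1 1 9879/10000
2 2 603/625
3 3 1873/2000
4 4 9113/10000
5 5 8751/10000
6 6 1709/2000
7 7 1699/2000
8 8 8227/10000
DF(1y) is solved at step 1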